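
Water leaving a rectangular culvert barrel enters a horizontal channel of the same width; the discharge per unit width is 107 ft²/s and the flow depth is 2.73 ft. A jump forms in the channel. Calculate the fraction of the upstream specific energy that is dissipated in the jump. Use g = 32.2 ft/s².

ΔE/E₁ = 0.412 (41.2%)

V₁ = q/y₁ = 107/2.73 = 39.2 ft/s. Fr₁ = V₁/√(g·y₁) = 39.2/√(32.2×2.73) = 4.18.
By Bélanger, y₂/y₁ = ½[√(1 + 8Fr₁²) − 1] = ½[√140.8 − 1] = 5.43.
y₂ = 5.43 × 2.73 = 14.8 ft.
E₁ = y₁ + V₁²/2g = 26.6 ft. ΔE = (y₂ − y₁)³/(4y₁y₂) = 10.9 ft. ΔE/E₁ = 10.9/26.6 = 0.412.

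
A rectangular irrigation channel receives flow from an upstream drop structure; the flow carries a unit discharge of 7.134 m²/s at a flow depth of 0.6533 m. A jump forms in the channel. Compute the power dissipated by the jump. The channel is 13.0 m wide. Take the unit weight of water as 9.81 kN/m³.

P = 2608 kW

V₁ = q/y₁ = 7.134/0.6533 = 10.92 m/s. Fr₁ = V₁/√(g·y₁) = 10.92/√(9.81×0.6533) = 4.313.
By Bélanger, y₂/y₁ = ½[√(1 + 8Fr₁²) − 1] = ½[√149.85 − 1] = 5.621.
y₂ = 5.621 × 0.6533 = 3.672 m.
Head loss: ΔE = (y₂ − y₁)³/(4y₁y₂) = (3.672 − 0.6533)³/(4×0.6533×3.672) = 27.51/9.596 = 2.867 m.
Q = q·b = 7.134 × 13.0 = 92.74 m³/s. P = γ·Q·ΔE = 9.81 × 92.74 × 2.867 = 2608 kW.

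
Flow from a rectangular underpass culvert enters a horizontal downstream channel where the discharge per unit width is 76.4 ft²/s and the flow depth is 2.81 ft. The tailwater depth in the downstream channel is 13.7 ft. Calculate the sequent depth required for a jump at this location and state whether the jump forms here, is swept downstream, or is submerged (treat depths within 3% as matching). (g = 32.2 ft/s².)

y₂ = 10.0 ft; the jump is submerged

V₁ = q/y₁ = 76.4/2.81 = 27.2 ft/s. Fr₁ = V₁/√(g·y₁) = 27.2/√(32.2×2.81) = 2.86.
From the momentum equation for a rectangular channel, y₂/y₁ = ½[√(1 + 8Fr₁²) − 1] = ½[√66.36 − 1] = 3.57.
y₂ = 3.57 × 2.81 = 10.0 ft.
Tailwater y_tw = 13.7 ft: y_tw > y₂, so the jump is submerged.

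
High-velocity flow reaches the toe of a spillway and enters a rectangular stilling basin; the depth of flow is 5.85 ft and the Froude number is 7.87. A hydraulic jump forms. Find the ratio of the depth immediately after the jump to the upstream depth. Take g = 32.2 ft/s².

Fr₁ = 7.87 (given).
Bélanger equation: y₂/y₁ = ½[√(1 + 8Fr₁²) − 1] = ½[√496.5 − 1] = 10.6.

y₂/y₁ = 10.6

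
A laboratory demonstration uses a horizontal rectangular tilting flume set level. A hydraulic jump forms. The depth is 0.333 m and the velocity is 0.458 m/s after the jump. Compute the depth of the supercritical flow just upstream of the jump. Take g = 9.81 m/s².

Fr₂ = V₂/√(g·y₂) = 0.458/√(9.81×0.333) = 0.253.
Applying the sequent-depth relation in reverse, y₁/y₂ = ½[√(1 + 8Fr₂²) − 1] = ½[√1.514 − 1] = 0.115.
y₁ = 0.115 × 0.333 = 0.0383 m.

y₁ = 0.0383 m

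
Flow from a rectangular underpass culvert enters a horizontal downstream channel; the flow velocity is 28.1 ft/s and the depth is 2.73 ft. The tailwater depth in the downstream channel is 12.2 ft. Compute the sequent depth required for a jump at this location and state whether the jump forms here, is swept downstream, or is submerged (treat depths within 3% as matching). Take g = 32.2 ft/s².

y₂ = 10.3 ft; the jump is submerged

Fr₁ = V₁/√(g·y₁) = 28.1/√(32.2×2.73) = 3.00.
Bélanger equation: y₂/y₁ = ½[√(1 + 8Fr₁²) − 1] = ½[√72.86 − 1] = 3.77.
y₂ = 3.77 × 2.73 = 10.3 ft.
Tailwater y_tw = 12.2 ft: y_tw > y₂, so the jump is submerged.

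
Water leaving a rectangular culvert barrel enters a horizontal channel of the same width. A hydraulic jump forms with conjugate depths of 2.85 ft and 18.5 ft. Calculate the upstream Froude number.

For a rectangular channel the momentum equation gives q² = ½·g·y₁·y₂·(y₁ + y₂) = ½×32.2×2.85×18.5×21.4 = 18123.
q = √18123 = 135 ft²/s.
V₁ = q/y₁ = 47.2 ft/s; Fr₁ = V₁/√(g·y₁) = 4.93.

Fr₁ = 4.93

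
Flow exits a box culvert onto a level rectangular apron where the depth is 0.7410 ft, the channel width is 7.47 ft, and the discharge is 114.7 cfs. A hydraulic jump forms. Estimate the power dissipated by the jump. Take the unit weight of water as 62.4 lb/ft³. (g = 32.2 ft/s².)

q = Q/b = 114.7/7.47 = 15.35 ft²/s; V₁ = q/y₁ = 20.72 ft/s. Fr₁ = V₁/√(g·y₁) = 4.242.
From the momentum equation for a rectangular channel, y₂/y₁ = ½[√(1 + 8Fr₁²) − 1] = ½[√144.97 − 1] = 5.520.
y₂ = 5.520 × 0.7410 = 4.090 ft.
Head loss: ΔE = (y₂ − y₁)³/(4y₁y₂) = (4.090 − 0.7410)³/(4×0.7410×4.090) = 37.58/12.12 = 3.099 ft.
P = γ·Q·ΔE/550 = 62.4 × 114.7 × 3.099 / 550 = 40.33 hp.

P = 40.33 hp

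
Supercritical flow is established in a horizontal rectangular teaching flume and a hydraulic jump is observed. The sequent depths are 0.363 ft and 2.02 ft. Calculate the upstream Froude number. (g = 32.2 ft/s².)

Fr₁ = 4.27

For a rectangular channel the momentum equation gives q² = ½·g·y₁·y₂·(y₁ + y₂) = ½×32.2×0.363×2.02×2.38 = 28.1.
q = √28.1 = 5.30 ft²/s.
V₁ = q/y₁ = 14.6 ft/s; Fr₁ = V₁/√(g·y₁) = 4.27.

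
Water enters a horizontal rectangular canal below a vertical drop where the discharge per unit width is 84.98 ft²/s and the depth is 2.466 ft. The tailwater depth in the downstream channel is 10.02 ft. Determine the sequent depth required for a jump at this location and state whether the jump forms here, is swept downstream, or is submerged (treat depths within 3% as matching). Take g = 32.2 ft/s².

y₂ = 12.31 ft; the jump is swept downstream

V₁ = q/y₁ = 84.98/2.466 = 34.46 ft/s. Fr₁ = V₁/√(g·y₁) = 34.46/√(32.2×2.466) = 3.867.
Bélanger equation: y₂/y₁ = ½[√(1 + 8Fr₁²) − 1] = ½[√120.64 − 1] = 4.992.
y₂ = 4.992 × 2.466 = 12.31 ft.
Tailwater y_tw = 10.02 ft: y_tw < y₂, so the jump is swept downstream.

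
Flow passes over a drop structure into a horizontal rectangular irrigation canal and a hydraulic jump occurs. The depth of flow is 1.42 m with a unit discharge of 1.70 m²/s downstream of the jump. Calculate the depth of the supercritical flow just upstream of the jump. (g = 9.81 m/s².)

y₁ = 0.249 m

V₂ = q/y₂ = 1.70/1.42 = 1.20 m/s; Fr₂ = V₂/√(g·y₂) = 0.321.
Applying the sequent-depth relation in reverse, y₁/y₂ = ½[√(1 + 8Fr₂²) − 1] = ½[√1.823 − 1] = 0.175.
y₁ = 0.175 × 1.42 = 0.249 m.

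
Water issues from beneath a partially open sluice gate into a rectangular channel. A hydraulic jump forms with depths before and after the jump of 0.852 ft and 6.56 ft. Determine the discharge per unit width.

For a rectangular channel the momentum equation gives q² = ½·g·y₁·y₂·(y₁ + y₂) = ½×32.2×0.852×6.56×7.41 = 667.
q = √667 = 25.8 ft²/s.

q = 25.8 ft²/s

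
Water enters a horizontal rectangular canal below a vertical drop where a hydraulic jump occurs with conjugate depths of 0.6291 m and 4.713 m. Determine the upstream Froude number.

Fr₁ = 5.640

For a rectangular channel the momentum equation gives q² = ½·g·y₁·y₂·(y₁ + y₂) = ½×9.81×0.6291×4.713×5.342 = 77.69.
q = √77.69 = 8.814 m²/s.
V₁ = q/y₁ = 14.01 m/s; Fr₁ = V₁/√(g·y₁) = 5.640.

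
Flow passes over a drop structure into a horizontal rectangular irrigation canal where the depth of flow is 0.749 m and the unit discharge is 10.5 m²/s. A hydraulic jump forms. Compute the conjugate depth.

V₁ = q/y₁ = 10.5/0.749 = 14.0 m/s. Fr₁ = V₁/√(g·y₁) = 14.0/√(9.81×0.749) = 5.17.
Bélanger equation: y₂/y₁ = ½[√(1 + 8Fr₁²) − 1] = ½[√215.0 − 1] = 6.83.
y₂ = 6.83 × 0.749 = 5.12 m.

y₂ = 5.12 m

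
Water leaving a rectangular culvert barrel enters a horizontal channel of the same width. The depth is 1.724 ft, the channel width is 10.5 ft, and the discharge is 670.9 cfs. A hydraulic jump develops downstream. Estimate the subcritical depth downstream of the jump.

y₂ = 11.30 ft

q = Q/b = 670.9/10.5 = 63.90 ft²/s; V₁ = q/y₁ = 37.06 ft/s. Fr₁ = V₁/√(g·y₁) = 4.974.
Bélanger equation: y₂/y₁ = ½[√(1 + 8Fr₁²) − 1] = ½[√198.95 − 1] = 6.553.
y₂ = 6.553 × 1.724 = 11.30 ft.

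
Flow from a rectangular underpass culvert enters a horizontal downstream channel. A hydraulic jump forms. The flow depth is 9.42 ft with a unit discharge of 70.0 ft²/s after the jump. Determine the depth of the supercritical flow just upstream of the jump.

y₁ = 2.67 ft

V₂ = q/y₂ = 70.0/9.42 = 7.43 ft/s; Fr₂ = V₂/√(g·y₂) = 0.427.
Since the conjugate-depth ratio holds either way, y₁/y₂ = ½[√(1 + 8Fr₂²) − 1] = ½[√2.456 − 1] = 0.284.
y₁ = 0.284 × 9.42 = 2.67 ft.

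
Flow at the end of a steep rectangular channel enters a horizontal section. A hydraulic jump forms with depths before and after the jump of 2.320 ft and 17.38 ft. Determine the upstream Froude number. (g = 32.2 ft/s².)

Fr₁ = 5.640

For a rectangular channel the momentum equation gives q² = ½·g·y₁·y₂·(y₁ + y₂) = ½×32.2×2.320×17.38×19.70 = 12789.
q = √12789 = 113.1 ft²/s.
V₁ = q/y₁ = 48.74 ft/s; Fr₁ = V₁/√(g·y₁) = 5.640.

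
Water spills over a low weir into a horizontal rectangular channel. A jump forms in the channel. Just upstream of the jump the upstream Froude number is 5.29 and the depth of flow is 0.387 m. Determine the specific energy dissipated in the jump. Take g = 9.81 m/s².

Fr₁ = 5.29 (given).
By Bélanger, y₂/y₁ = ½[√(1 + 8Fr₁²) − 1] = ½[√224.9 − 1] = 7.00.
y₂ = 7.00 × 0.387 = 2.71 m.
Head loss: ΔE = (y₂ − y₁)³/(4y₁y₂) = (2.71 − 0.387)³/(4×0.387×2.71) = 12.5/4.19 = 2.98 m.

ΔE = 2.98 m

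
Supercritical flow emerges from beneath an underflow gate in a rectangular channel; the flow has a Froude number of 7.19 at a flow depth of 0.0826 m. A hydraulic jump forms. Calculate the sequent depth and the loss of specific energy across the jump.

y₂ = 0.800 m; ΔE = 1.40 m

Fr₁ = 7.19 (given).
Conjugate-depth relation: y₂/y₁ = ½[√(1 + 8Fr₁²) − 1] = ½[√414.6 − 1] = 9.68.
y₂ = 9.68 × 0.0826 = 0.800 m.
V₁ = Fr₁·√(g·y₁) = 7.19×√(9.81×0.0826) = 6.47 m/s; q = V₁·y₁ = 0.535 m²/s. V₂ = q/y₂ = 0.535/0.800 = 0.669 m/s. E₁ = y₁ + V₁²/2g = 2.22 m; E₂ = y₂ + V₂²/2g = 0.822 m. ΔE = E₁ − E₂ = 1.40 m.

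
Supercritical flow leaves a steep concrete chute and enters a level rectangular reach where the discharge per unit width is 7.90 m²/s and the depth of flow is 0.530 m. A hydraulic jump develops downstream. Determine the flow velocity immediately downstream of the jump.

V₁ = q/y₁ = 7.90/0.530 = 14.9 m/s. Fr₁ = V₁/√(g·y₁) = 14.9/√(9.81×0.530) = 6.54.
Bélanger equation: y₂/y₁ = ½[√(1 + 8Fr₁²) − 1] = ½[√342.9 − 1] = 8.76.
y₂ = 8.76 × 0.530 = 4.64 m.
V₂ = q/y₂ = 7.90/4.64 = 1.70 m/s.

V₂ = 1.70 m/s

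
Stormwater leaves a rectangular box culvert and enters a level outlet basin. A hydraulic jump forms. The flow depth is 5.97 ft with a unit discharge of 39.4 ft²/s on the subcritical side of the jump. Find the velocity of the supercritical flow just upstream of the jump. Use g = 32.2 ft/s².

V₂ = q/y₂ = 39.4/5.97 = 6.60 ft/s; Fr₂ = V₂/√(g·y₂) = 0.476.
Applying the sequent-depth relation in reverse, y₁/y₂ = ½[√(1 + 8Fr₂²) − 1] = ½[√2.813 − 1] = 0.339.
y₁ = 0.339 × 5.97 = 2.02 ft.
V₁ = q/y₁ = 39.4/2.02 = 19.5 ft/s.

V₁ = 19.5 ft/s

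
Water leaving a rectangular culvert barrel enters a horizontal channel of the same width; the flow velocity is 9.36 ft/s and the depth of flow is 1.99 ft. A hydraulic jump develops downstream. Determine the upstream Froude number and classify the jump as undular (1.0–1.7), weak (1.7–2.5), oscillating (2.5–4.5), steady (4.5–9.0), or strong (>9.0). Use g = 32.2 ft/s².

Fr₁ = V₁/√(g·y₁) = 9.36/√(32.2×1.99) = 1.17.
Fr₁ = 1.17 lies in the undular range.

Fr₁ = 1.17; undular jump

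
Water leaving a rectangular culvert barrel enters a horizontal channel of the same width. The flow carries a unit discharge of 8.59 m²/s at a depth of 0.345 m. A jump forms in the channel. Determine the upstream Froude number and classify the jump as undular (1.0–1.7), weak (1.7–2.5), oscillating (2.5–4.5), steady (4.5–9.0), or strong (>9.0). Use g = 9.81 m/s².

V₁ = q/y₁ = 8.59/0.345 = 24.9 m/s. Fr₁ = V₁/√(g·y₁) = 24.9/√(9.81×0.345) = 13.5.
Fr₁ = 13.5 lies in the strong range.

Fr₁ = 13.5; strong jump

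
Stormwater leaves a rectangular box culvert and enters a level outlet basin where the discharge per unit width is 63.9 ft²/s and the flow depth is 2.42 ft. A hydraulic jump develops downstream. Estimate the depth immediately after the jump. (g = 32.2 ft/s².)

y₂ = 9.10 ft

V₁ = q/y₁ = 63.9/2.42 = 26.4 ft/s. Fr₁ = V₁/√(g·y₁) = 26.4/√(32.2×2.42) = 2.99.
By Bélanger, y₂/y₁ = ½[√(1 + 8Fr₁²) − 1] = ½[√72.58 − 1] = 3.76.
y₂ = 3.76 × 2.42 = 9.10 ft.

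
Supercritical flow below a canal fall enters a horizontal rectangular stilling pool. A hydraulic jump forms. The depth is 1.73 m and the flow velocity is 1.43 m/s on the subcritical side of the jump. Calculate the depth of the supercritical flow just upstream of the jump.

Fr₂ = V₂/√(g·y₂) = 1.43/√(9.81×1.73) = 0.347.
From the momentum equation (using Fr₂), y₁/y₂ = ½[√(1 + 8Fr₂²) − 1] = ½[√1.964 − 1] = 0.201.
y₁ = 0.201 × 1.73 = 0.347 m.

y₁ = 0.347 m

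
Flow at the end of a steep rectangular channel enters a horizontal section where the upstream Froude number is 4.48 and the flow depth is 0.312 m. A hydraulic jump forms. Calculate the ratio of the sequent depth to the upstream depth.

y₂/y₁ = 5.86

Fr₁ = 4.48 (given).
From the momentum equation for a rectangular channel, y₂/y₁ = ½[√(1 + 8Fr₁²) − 1] = ½[√161.6 − 1] = 5.86.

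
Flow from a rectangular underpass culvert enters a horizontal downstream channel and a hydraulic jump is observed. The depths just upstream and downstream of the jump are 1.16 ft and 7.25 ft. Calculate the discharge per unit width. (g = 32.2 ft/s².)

For a rectangular channel the momentum equation gives q² = ½·g·y₁·y₂·(y₁ + y₂) = ½×32.2×1.16×7.25×8.41 = 1139.
q = √1139 = 33.7 ft²/s.

q = 33.7 ft²/s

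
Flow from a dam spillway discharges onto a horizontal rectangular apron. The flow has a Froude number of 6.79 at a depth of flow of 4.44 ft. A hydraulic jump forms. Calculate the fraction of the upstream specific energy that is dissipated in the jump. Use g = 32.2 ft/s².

Fr₁ = 6.79 (given).
Sequent-depth ratio: y₂/y₁ = ½[√(1 + 8Fr₁²) − 1] = ½[√369.8 − 1] = 9.12.
y₂ = 9.12 × 4.44 = 40.5 ft.
E₁ = y₁(1 + Fr₁²/2) = 4.44×(1 + 6.79²/2) = 107 ft. ΔE = (y₂ − y₁)³/(4y₁y₂) = 65.1 ft. ΔE/E₁ = 65.1/107 = 0.609.

ΔE/E₁ = 0.609 (60.9%)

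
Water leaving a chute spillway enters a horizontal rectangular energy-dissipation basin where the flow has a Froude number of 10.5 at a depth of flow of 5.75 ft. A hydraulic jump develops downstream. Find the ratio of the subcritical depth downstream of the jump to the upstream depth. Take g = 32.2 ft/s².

y₂/y₁ = 14.4

Fr₁ = 10.5 (given).
Conjugate-depth relation: y₂/y₁ = ½[√(1 + 8Fr₁²) − 1] = ½[√883.0 − 1] = 14.4.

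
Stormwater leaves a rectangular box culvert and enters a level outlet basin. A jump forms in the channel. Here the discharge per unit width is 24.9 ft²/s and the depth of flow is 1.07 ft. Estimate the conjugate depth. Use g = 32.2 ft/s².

V₁ = q/y₁ = 24.9/1.07 = 23.3 ft/s. Fr₁ = V₁/√(g·y₁) = 23.3/√(32.2×1.07) = 3.96.
Sequent-depth ratio: y₂/y₁ = ½[√(1 + 8Fr₁²) − 1] = ½[√126.7 − 1] = 5.13.
y₂ = 5.13 × 1.07 = 5.49 ft.

y₂ = 5.49 ft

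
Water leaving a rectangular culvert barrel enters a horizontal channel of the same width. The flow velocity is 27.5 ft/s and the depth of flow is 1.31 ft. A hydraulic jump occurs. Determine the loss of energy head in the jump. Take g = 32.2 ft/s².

ΔE = 5.45 ft

Fr₁ = V₁/√(g·y₁) = 27.5/√(32.2×1.31) = 4.23.
By Bélanger, y₂/y₁ = ½[√(1 + 8Fr₁²) − 1] = ½[√144.4 − 1] = 5.51.
y₂ = 5.51 × 1.31 = 7.22 ft.
q = V₁·y₁ = 27.5 × 1.31 = 36.0 ft²/s. V₂ = q/y₂ = 36.0/7.22 = 4.99 ft/s. E₁ = y₁ + V₁²/2g = 13.1 ft; E₂ = y₂ + V₂²/2g = 7.60 ft. ΔE = E₁ − E₂ = 5.45 ft.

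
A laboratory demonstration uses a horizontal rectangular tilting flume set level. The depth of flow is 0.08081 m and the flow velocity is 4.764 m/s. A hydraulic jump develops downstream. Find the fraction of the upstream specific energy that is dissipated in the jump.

ΔE/E₁ = 0.519 (51.9%)

Fr₁ = V₁/√(g·y₁) = 4.764/√(9.81×0.08081) = 5.351.
From the momentum equation for a rectangular channel, y₂/y₁ = ½[√(1 + 8Fr₁²) − 1] = ½[√230.03 − 1] = 7.083.
y₂ = 7.083 × 0.08081 = 0.5724 m.
E₁ = y₁ + V₁²/2g = 1.238 m. ΔE = (y₂ − y₁)³/(4y₁y₂) = 0.6421 m. ΔE/E₁ = 0.6421/1.238 = 0.519.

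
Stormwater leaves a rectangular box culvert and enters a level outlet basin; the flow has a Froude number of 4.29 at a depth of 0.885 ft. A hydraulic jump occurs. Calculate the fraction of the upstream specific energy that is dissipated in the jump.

ΔE/E₁ = 0.423 (42.3%)

Fr₁ = 4.29 (given).
Sequent-depth ratio: y₂/y₁ = ½[√(1 + 8Fr₁²) − 1] = ½[√148.2 − 1] = 5.59.
y₂ = 5.59 × 0.885 = 4.94 ft.
E₁ = y₁(1 + Fr₁²/2) = 0.885×(1 + 4.29²/2) = 9.03 ft. ΔE = (y₂ − y₁)³/(4y₁y₂) = 3.82 ft. ΔE/E₁ = 3.82/9.03 = 0.423.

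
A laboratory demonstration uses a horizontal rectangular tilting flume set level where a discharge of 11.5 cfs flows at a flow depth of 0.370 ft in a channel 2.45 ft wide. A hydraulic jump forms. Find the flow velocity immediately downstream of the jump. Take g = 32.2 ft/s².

q = Q/b = 11.5/2.45 = 4.69 ft²/s; V₁ = q/y₁ = 12.7 ft/s. Fr₁ = V₁/√(g·y₁) = 3.68.
By Bélanger, y₂/y₁ = ½[√(1 + 8Fr₁²) − 1] = ½[√109.1 − 1] = 4.72.
y₂ = 4.72 × 0.370 = 1.75 ft.
V₂ = q/y₂ = 4.69/1.75 = 2.69 ft/s.

V₂ = 2.69 ft/s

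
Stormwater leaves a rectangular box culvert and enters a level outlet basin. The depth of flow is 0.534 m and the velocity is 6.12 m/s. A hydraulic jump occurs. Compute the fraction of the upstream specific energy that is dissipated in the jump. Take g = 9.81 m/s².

ΔE/E₁ = 0.204 (20.4%)

Fr₁ = V₁/√(g·y₁) = 6.12/√(9.81×0.534) = 2.67.
By Bélanger, y₂/y₁ = ½[√(1 + 8Fr₁²) − 1] = ½[√58.20 − 1] = 3.31.
y₂ = 3.31 × 0.534 = 1.77 m.
E₁ = y₁ + V₁²/2g = 2.44 m. ΔE = (y₂ − y₁)³/(4y₁y₂) = 0.499 m. ΔE/E₁ = 0.499/2.44 = 0.204.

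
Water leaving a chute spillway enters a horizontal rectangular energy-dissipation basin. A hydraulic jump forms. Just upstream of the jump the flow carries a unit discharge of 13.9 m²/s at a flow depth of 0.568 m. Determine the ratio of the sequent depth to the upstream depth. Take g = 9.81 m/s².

y₂/y₁ = 14.2

V₁ = q/y₁ = 13.9/0.568 = 24.5 m/s. Fr₁ = V₁/√(g·y₁) = 24.5/√(9.81×0.568) = 10.4.
By Bélanger, y₂/y₁ = ½[√(1 + 8Fr₁²) − 1] = ½[√860.8 − 1] = 14.2.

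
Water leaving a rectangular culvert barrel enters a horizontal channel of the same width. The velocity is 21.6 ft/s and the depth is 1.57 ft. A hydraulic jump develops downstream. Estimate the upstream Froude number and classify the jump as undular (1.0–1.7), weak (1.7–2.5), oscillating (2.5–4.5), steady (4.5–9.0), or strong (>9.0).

Fr₁ = V₁/√(g·y₁) = 21.6/√(32.2×1.57) = 3.04.
Fr₁ = 3.04 lies in the oscillating range.

Fr₁ = 3.04; oscillating jump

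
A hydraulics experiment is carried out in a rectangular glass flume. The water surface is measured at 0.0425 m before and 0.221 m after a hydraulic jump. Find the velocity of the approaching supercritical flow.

V₁ = 2.59 m/s

For a rectangular channel the momentum equation gives q² = ½·g·y₁·y₂·(y₁ + y₂) = ½×9.81×0.0425×0.221×0.264 = 0.0121.
q = √0.0121 = 0.110 m²/s.
V₁ = q/y₁ = 0.110/0.0425 = 2.59 m/s.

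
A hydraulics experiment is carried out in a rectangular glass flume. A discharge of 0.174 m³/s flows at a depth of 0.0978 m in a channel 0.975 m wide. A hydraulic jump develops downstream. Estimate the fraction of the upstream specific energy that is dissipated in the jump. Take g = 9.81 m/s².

ΔE/E₁ = 0.0691 (6.91%)

q = Q/b = 0.174/0.975 = 0.178 m²/s; V₁ = q/y₁ = 1.82 m/s. Fr₁ = V₁/√(g·y₁) = 1.86.
By Bélanger, y₂/y₁ = ½[√(1 + 8Fr₁²) − 1] = ½[√28.76 − 1] = 2.18.
y₂ = 2.18 × 0.0978 = 0.213 m.
E₁ = y₁ + V₁²/2g = 0.268 m. ΔE = (y₂ − y₁)³/(4y₁y₂) = 0.0185 m. ΔE/E₁ = 0.0185/0.268 = 0.0691.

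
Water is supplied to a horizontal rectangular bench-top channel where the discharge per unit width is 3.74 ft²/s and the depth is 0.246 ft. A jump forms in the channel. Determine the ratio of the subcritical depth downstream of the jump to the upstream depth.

V₁ = q/y₁ = 3.74/0.246 = 15.2 ft/s. Fr₁ = V₁/√(g·y₁) = 15.2/√(32.2×0.246) = 5.40.
From the momentum equation for a rectangular channel, y₂/y₁ = ½[√(1 + 8Fr₁²) − 1] = ½[√234.4 − 1] = 7.16.

y₂/y₁ = 7.16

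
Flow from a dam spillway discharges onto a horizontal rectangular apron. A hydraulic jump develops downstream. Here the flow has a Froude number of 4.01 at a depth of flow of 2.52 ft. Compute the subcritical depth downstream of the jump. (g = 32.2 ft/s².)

Fr₁ = 4.01 (given).
Conjugate-depth relation: y₂/y₁ = ½[√(1 + 8Fr₁²) − 1] = ½[√129.6 − 1] = 5.19.
y₂ = 5.19 × 2.52 = 13.1 ft.

y₂ = 13.1 ft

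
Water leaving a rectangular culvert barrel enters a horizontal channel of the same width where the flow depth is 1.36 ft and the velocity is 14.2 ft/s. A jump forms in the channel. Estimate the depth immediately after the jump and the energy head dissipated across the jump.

y₂ = 3.50 ft; ΔE = 0.516 ft

Fr₁ = V₁/√(g·y₁) = 14.2/√(32.2×1.36) = 2.15.
By Bélanger, y₂/y₁ = ½[√(1 + 8Fr₁²) − 1] = ½[√37.84 − 1] = 2.58.
y₂ = 2.58 × 1.36 = 3.50 ft.
Head loss: ΔE = (y₂ − y₁)³/(4y₁y₂) = (3.50 − 1.36)³/(4×1.36×3.50) = 9.84/19.1 = 0.516 ft.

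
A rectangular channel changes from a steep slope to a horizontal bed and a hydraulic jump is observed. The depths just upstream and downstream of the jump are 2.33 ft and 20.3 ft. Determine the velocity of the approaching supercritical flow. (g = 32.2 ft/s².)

V₁ = 56.3 ft/s

For a rectangular channel the momentum equation gives q² = ½·g·y₁·y₂·(y₁ + y₂) = ½×32.2×2.33×20.3×22.6 = 17233.
q = √17233 = 131 ft²/s.
V₁ = q/y₁ = 131/2.33 = 56.3 ft/s.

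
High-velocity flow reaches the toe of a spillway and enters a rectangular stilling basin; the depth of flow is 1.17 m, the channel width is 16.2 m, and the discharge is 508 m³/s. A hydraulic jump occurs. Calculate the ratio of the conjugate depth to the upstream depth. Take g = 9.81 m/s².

y₂/y₁ = 10.7

q = Q/b = 508/16.2 = 31.4 m²/s; V₁ = q/y₁ = 26.8 m/s. Fr₁ = V₁/√(g·y₁) = 7.91.
From the momentum equation for a rectangular channel, y₂/y₁ = ½[√(1 + 8Fr₁²) − 1] = ½[√501.7 − 1] = 10.7.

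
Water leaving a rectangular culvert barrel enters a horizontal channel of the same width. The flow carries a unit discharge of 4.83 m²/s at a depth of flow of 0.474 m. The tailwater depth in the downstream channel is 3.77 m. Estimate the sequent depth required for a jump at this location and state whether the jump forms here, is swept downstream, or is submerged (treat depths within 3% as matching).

V₁ = q/y₁ = 4.83/0.474 = 10.2 m/s. Fr₁ = V₁/√(g·y₁) = 10.2/√(9.81×0.474) = 4.73.
Conjugate-depth relation: y₂/y₁ = ½[√(1 + 8Fr₁²) − 1] = ½[√179.6 − 1] = 6.20.
y₂ = 6.20 × 0.474 = 2.94 m.
Tailwater y_tw = 3.77 m: y_tw > y₂, so the jump is submerged.

y₂ = 2.94 m; the jump is submerged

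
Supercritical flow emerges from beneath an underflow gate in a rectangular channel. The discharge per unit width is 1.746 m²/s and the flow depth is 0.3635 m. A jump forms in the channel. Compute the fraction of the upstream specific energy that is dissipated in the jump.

ΔE/E₁ = 0.183 (18.3%)

V₁ = q/y₁ = 1.746/0.3635 = 4.803 m/s. Fr₁ = V₁/√(g·y₁) = 4.803/√(9.81×0.3635) = 2.544.
Bélanger equation: y₂/y₁ = ½[√(1 + 8Fr₁²) − 1] = ½[√52.760 − 1] = 3.132.
y₂ = 3.132 × 0.3635 = 1.138 m.
E₁ = y₁ + V₁²/2g = 1.539 m. ΔE = (y₂ − y₁)³/(4y₁y₂) = 0.2811 m. ΔE/E₁ = 0.2811/1.539 = 0.183.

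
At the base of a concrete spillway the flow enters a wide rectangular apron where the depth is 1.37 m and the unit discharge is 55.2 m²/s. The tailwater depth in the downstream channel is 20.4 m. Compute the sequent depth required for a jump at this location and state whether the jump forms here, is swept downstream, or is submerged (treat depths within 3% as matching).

V₁ = q/y₁ = 55.2/1.37 = 40.3 m/s. Fr₁ = V₁/√(g·y₁) = 40.3/√(9.81×1.37) = 11.0.
By Bélanger, y₂/y₁ = ½[√(1 + 8Fr₁²) − 1] = ½[√967.4 − 1] = 15.1.
y₂ = 15.1 × 1.37 = 20.6 m.
Tailwater y_tw = 20.4 m: y_tw ≈ y₂, so the jump forms here.

y₂ = 20.6 m; the jump forms here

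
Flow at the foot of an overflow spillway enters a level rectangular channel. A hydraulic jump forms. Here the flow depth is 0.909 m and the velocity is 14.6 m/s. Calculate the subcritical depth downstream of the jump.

y₂ = 5.85 m

Fr₁ = V₁/√(g·y₁) = 14.6/√(9.81×0.909) = 4.89.
By Bélanger, y₂/y₁ = ½[√(1 + 8Fr₁²) − 1] = ½[√192.2 − 1] = 6.43.
y₂ = 6.43 × 0.909 = 5.85 m.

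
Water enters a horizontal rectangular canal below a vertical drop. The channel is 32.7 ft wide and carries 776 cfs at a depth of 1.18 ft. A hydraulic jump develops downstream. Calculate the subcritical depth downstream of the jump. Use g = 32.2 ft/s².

y₂ = 4.89 ft

q = Q/b = 776/32.7 = 23.7 ft²/s; V₁ = q/y₁ = 20.1 ft/s. Fr₁ = V₁/√(g·y₁) = 3.26.
By Bélanger, y₂/y₁ = ½[√(1 + 8Fr₁²) − 1] = ½[√86.16 − 1] = 4.14.
y₂ = 4.14 × 1.18 = 4.89 ft.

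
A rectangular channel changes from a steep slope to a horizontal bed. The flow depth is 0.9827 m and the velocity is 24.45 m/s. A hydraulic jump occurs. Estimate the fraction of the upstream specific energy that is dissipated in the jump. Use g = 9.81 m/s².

ΔE/E₁ = 0.659 (65.9%)

Fr₁ = V₁/√(g·y₁) = 24.45/√(9.81×0.9827) = 7.875.
Bélanger equation: y₂/y₁ = ½[√(1 + 8Fr₁²) − 1] = ½[√497.09 − 1] = 10.65.
y₂ = 10.65 × 0.9827 = 10.46 m.
E₁ = y₁ + V₁²/2g = 31.45 m. ΔE = (y₂ − y₁)³/(4y₁y₂) = 20.72 m. ΔE/E₁ = 20.72/31.45 = 0.659.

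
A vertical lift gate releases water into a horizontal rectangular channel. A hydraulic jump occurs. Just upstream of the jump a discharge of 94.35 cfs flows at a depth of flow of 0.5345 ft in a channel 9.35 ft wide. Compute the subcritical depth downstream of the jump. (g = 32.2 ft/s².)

y₂ = 3.183 ft

q = Q/b = 94.35/9.35 = 10.09 ft²/s; V₁ = q/y₁ = 18.88 ft/s. Fr₁ = V₁/√(g·y₁) = 4.551.
Conjugate-depth relation: y₂/y₁ = ½[√(1 + 8Fr₁²) − 1] = ½[√166.67 − 1] = 5.955.
y₂ = 5.955 × 0.5345 = 3.183 ft.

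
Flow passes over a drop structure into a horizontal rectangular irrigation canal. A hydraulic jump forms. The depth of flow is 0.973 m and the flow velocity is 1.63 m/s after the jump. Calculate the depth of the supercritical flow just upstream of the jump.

Fr₂ = V₂/√(g·y₂) = 1.63/√(9.81×0.973) = 0.528.
From the momentum equation (using Fr₂), y₁/y₂ = ½[√(1 + 8Fr₂²) − 1] = ½[√3.227 − 1] = 0.398.
y₁ = 0.398 × 0.973 = 0.387 m.

y₁ = 0.387 m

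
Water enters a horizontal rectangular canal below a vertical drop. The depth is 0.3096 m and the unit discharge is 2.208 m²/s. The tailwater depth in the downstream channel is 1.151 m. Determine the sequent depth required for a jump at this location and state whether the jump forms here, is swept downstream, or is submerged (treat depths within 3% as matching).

V₁ = q/y₁ = 2.208/0.3096 = 7.132 m/s. Fr₁ = V₁/√(g·y₁) = 7.132/√(9.81×0.3096) = 4.092.
By Bélanger, y₂/y₁ = ½[√(1 + 8Fr₁²) − 1] = ½[√134.97 − 1] = 5.309.
y₂ = 5.309 × 0.3096 = 1.644 m.
Tailwater y_tw = 1.151 m: y_tw < y₂, so the jump is swept downstream.

y₂ = 1.644 m; the jump is swept downstream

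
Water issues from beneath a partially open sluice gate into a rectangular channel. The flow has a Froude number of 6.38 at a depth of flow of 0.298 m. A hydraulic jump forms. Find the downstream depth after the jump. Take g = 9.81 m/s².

y₂ = 2.54 m

Fr₁ = 6.38 (given).
Sequent-depth ratio: y₂/y₁ = ½[√(1 + 8Fr₁²) − 1] = ½[√326.6 − 1] = 8.54.
y₂ = 8.54 × 0.298 = 2.54 m.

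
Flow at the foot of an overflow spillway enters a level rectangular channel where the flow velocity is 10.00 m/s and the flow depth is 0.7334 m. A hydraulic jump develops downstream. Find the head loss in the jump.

ΔE = 2.091 m

Fr₁ = V₁/√(g·y₁) = 10.00/√(9.81×0.7334) = 3.728.
From the momentum equation for a rectangular channel, y₂/y₁ = ½[√(1 + 8Fr₁²) − 1] = ½[√112.19 − 1] = 4.796.
y₂ = 4.796 × 0.7334 = 3.517 m.
Head loss: ΔE = (y₂ − y₁)³/(4y₁y₂) = (3.517 − 0.7334)³/(4×0.7334×3.517) = 21.58/10.32 = 2.091 m.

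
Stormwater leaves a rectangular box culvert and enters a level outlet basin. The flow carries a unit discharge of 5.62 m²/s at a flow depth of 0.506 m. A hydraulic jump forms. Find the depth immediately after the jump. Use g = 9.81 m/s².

V₁ = q/y₁ = 5.62/0.506 = 11.1 m/s. Fr₁ = V₁/√(g·y₁) = 11.1/√(9.81×0.506) = 4.99.
By Bélanger, y₂/y₁ = ½[√(1 + 8Fr₁²) − 1] = ½[√199.8 − 1] = 6.57.
y₂ = 6.57 × 0.506 = 3.32 m.

y₂ = 3.32 m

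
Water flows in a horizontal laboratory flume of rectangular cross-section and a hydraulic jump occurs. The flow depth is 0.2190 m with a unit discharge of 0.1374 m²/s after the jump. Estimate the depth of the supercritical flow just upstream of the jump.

y₁ = 0.06244 m

V₂ = q/y₂ = 0.1374/0.2190 = 0.6274 m/s; Fr₂ = V₂/√(g·y₂) = 0.4280.
Applying the sequent-depth relation in reverse, y₁/y₂ = ½[√(1 + 8Fr₂²) − 1] = ½[√2.4658 − 1] = 0.2851.
y₁ = 0.2851 × 0.2190 = 0.06244 m.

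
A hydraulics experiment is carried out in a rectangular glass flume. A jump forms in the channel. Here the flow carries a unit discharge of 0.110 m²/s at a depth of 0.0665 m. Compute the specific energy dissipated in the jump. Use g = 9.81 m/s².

ΔE = 0.0203 m

V₁ = q/y₁ = 0.110/0.0665 = 1.65 m/s. Fr₁ = V₁/√(g·y₁) = 1.65/√(9.81×0.0665) = 2.05.
From the momentum equation for a rectangular channel, y₂/y₁ = ½[√(1 + 8Fr₁²) − 1] = ½[√34.55 − 1] = 2.44.
y₂ = 2.44 × 0.0665 = 0.162 m.
Head loss: ΔE = (y₂ − y₁)³/(4y₁y₂) = (0.162 − 0.0665)³/(4×0.0665×0.162) = 0.000877/0.0431 = 0.0203 m.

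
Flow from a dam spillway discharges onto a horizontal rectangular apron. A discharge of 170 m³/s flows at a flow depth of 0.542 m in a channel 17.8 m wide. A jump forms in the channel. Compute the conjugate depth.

y₂ = 5.59 m

q = Q/b = 170/17.8 = 9.55 m²/s; V₁ = q/y₁ = 17.6 m/s. Fr₁ = V₁/√(g·y₁) = 7.64.
Sequent-depth ratio: y₂/y₁ = ½[√(1 + 8Fr₁²) − 1] = ½[√468.2 − 1] = 10.3.
y₂ = 10.3 × 0.542 = 5.59 m.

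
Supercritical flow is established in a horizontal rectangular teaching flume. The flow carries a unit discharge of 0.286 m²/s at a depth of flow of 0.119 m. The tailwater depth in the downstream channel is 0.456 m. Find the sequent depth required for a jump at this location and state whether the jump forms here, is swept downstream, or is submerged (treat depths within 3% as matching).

y₂ = 0.320 m; the jump is submerged

V₁ = q/y₁ = 0.286/0.119 = 2.40 m/s. Fr₁ = V₁/√(g·y₁) = 2.40/√(9.81×0.119) = 2.22.
From the momentum equation for a rectangular channel, y₂/y₁ = ½[√(1 + 8Fr₁²) − 1] = ½[√40.58 − 1] = 2.69.
y₂ = 2.69 × 0.119 = 0.320 m.
Tailwater y_tw = 0.456 m: y_tw > y₂, so the jump is submerged.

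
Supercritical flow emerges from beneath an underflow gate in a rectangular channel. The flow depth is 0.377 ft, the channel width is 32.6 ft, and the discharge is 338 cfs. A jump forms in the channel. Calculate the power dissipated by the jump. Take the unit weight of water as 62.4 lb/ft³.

q = Q/b = 338/32.6 = 10.4 ft²/s; V₁ = q/y₁ = 27.5 ft/s. Fr₁ = V₁/√(g·y₁) = 7.89.
By Bélanger, y₂/y₁ = ½[√(1 + 8Fr₁²) − 1] = ½[√499.4 − 1] = 10.7.
y₂ = 10.7 × 0.377 = 4.02 ft.
V₂ = q/y₂ = 10.4/4.02 = 2.58 ft/s. E₁ = y₁ + V₁²/2g = 12.1 ft; E₂ = y₂ + V₂²/2g = 4.13 ft. ΔE = E₁ − E₂ = 7.99 ft.
P = γ·Q·ΔE/550 = 62.4 × 338 × 7.99 / 550 = 307 hp.

P = 307 hp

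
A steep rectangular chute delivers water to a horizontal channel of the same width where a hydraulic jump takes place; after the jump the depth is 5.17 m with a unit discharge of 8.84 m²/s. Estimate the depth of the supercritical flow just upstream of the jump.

y₁ = 0.540 m

V₂ = q/y₂ = 8.84/5.17 = 1.71 m/s; Fr₂ = V₂/√(g·y₂) = 0.240.
Since the conjugate-depth ratio holds either way, y₁/y₂ = ½[√(1 + 8Fr₂²) − 1] = ½[√1.461 − 1] = 0.104.
y₁ = 0.104 × 5.17 = 0.540 m.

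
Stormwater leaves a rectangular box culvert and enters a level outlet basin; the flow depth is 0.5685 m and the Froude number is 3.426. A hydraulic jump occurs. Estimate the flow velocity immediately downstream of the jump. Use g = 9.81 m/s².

Fr₁ = 3.426 (given).
Bélanger equation: y₂/y₁ = ½[√(1 + 8Fr₁²) − 1] = ½[√94.900 − 1] = 4.371.
y₂ = 4.371 × 0.5685 = 2.485 m.
V₁ = Fr₁·√(g·y₁) = 3.426×√(9.81×0.5685) = 8.091 m/s; q = V₁·y₁ = 4.600 m²/s.
V₂ = q/y₂ = 4.600/2.485 = 1.851 m/s.

V₂ = 1.851 m/s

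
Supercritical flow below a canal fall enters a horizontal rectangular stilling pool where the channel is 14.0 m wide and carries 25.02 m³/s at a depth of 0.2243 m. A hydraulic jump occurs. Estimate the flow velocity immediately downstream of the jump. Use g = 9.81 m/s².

q = Q/b = 25.02/14.0 = 1.787 m²/s; V₁ = q/y₁ = 7.968 m/s. Fr₁ = V₁/√(g·y₁) = 5.371.
Conjugate-depth relation: y₂/y₁ = ½[√(1 + 8Fr₁²) − 1] = ½[√231.81 − 1] = 7.113.
y₂ = 7.113 × 0.2243 = 1.595 m.
V₂ = q/y₂ = 1.787/1.595 = 1.120 m/s.

V₂ = 1.120 m/s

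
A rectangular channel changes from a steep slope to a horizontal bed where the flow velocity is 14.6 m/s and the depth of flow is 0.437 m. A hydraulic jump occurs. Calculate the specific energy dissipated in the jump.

ΔE = 7.04 m

Fr₁ = V₁/√(g·y₁) = 14.6/√(9.81×0.437) = 7.05.
Bélanger equation: y₂/y₁ = ½[√(1 + 8Fr₁²) − 1] = ½[√398.8 − 1] = 9.48.
y₂ = 9.48 × 0.437 = 4.14 m.
q = V₁·y₁ = 14.6 × 0.437 = 6.38 m²/s. V₂ = q/y₂ = 6.38/4.14 = 1.54 m/s. E₁ = y₁ + V₁²/2g = 11.3 m; E₂ = y₂ + V₂²/2g = 4.27 m. ΔE = E₁ − E₂ = 7.04 m.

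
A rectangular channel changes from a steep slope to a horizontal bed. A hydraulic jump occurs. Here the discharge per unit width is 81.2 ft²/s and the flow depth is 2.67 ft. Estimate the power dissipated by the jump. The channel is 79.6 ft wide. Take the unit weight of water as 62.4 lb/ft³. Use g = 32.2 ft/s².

V₁ = q/y₁ = 81.2/2.67 = 30.4 ft/s. Fr₁ = V₁/√(g·y₁) = 30.4/√(32.2×2.67) = 3.28.
Conjugate-depth relation: y₂/y₁ = ½[√(1 + 8Fr₁²) − 1] = ½[√87.06 − 1] = 4.17.
y₂ = 4.17 × 2.67 = 11.1 ft.
V₂ = q/y₂ = 81.2/11.1 = 7.30 ft/s. E₁ = y₁ + V₁²/2g = 17.0 ft; E₂ = y₂ + V₂²/2g = 11.9 ft. ΔE = E₁ − E₂ = 5.08 ft.
Q = q·b = 81.2 × 79.6 = 6464 cfs. P = γ·Q·ΔE/550 = 62.4 × 6464 × 5.08 / 550 = 3727 hp.

P = 3727 hp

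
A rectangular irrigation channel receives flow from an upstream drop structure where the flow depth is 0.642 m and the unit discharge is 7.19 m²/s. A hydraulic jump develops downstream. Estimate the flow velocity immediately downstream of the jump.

V₁ = q/y₁ = 7.19/0.642 = 11.2 m/s. Fr₁ = V₁/√(g·y₁) = 11.2/√(9.81×0.642) = 4.46.
From the momentum equation for a rectangular channel, y₂/y₁ = ½[√(1 + 8Fr₁²) − 1] = ½[√160.3 − 1] = 5.83.
y₂ = 5.83 × 0.642 = 3.74 m.
V₂ = q/y₂ = 7.19/3.74 = 1.92 m/s.

V₂ = 1.92 m/s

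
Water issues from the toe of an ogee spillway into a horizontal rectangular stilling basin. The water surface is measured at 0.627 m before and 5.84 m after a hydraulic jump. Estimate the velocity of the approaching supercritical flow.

V₁ = 17.2 m/s

For a rectangular channel the momentum equation gives q² = ½·g·y₁·y₂·(y₁ + y₂) = ½×9.81×0.627×5.84×6.47 = 116.
q = √116 = 10.8 m²/s.
V₁ = q/y₁ = 10.8/0.627 = 17.2 m/s.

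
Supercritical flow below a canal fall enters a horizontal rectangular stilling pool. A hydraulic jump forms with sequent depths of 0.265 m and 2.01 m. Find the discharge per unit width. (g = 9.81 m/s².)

For a rectangular channel the momentum equation gives q² = ½·g·y₁·y₂·(y₁ + y₂) = ½×9.81×0.265×2.01×2.27 = 5.94.
q = √5.94 = 2.44 m²/s.

q = 2.44 m²/s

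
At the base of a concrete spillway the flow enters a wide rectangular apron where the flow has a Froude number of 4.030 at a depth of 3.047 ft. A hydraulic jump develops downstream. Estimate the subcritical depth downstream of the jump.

y₂ = 15.91 ft

Fr₁ = 4.030 (given).
Bélanger equation: y₂/y₁ = ½[√(1 + 8Fr₁²) − 1] = ½[√130.93 − 1] = 5.221.
y₂ = 5.221 × 3.047 = 15.91 ft.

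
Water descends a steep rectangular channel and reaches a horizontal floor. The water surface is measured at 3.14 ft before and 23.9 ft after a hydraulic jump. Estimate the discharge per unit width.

For a rectangular channel the momentum equation gives q² = ½·g·y₁·y₂·(y₁ + y₂) = ½×32.2×3.14×23.9×27.0 = 32671.
q = √32671 = 181 ft²/s.

q = 181 ft²/s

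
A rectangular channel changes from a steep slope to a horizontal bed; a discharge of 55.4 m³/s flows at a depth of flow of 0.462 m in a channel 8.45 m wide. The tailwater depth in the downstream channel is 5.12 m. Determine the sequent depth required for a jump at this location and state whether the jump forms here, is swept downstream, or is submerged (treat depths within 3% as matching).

y₂ = 4.13 m; the jump is submerged

q = Q/b = 55.4/8.45 = 6.56 m²/s; V₁ = q/y₁ = 14.2 m/s. Fr₁ = V₁/√(g·y₁) = 6.67.
By Bélanger, y₂/y₁ = ½[√(1 + 8Fr₁²) − 1] = ½[√356.5 − 1] = 8.94.
y₂ = 8.94 × 0.462 = 4.13 m.
Tailwater y_tw = 5.12 m: y_tw > y₂, so the jump is submerged.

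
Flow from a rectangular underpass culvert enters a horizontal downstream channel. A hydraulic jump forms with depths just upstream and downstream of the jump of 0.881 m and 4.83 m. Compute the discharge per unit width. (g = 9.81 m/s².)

q = 10.9 m²/s

For a rectangular channel the momentum equation gives q² = ½·g·y₁·y₂·(y₁ + y₂) = ½×9.81×0.881×4.83×5.71 = 119.
q = √119 = 10.9 m²/s.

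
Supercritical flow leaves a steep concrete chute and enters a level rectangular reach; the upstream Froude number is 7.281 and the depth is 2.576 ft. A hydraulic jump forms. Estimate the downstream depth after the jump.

y₂ = 25.27 ft

Fr₁ = 7.281 (given).
Sequent-depth ratio: y₂/y₁ = ½[√(1 + 8Fr₁²) − 1] = ½[√425.10 − 1] = 9.809.
y₂ = 9.809 × 2.576 = 25.27 ft.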